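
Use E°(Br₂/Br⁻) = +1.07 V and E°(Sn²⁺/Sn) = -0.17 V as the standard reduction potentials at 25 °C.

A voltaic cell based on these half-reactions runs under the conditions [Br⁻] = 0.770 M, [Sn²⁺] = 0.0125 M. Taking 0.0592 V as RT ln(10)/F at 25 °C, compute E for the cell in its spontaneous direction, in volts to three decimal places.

+1.303 V

Br₂/Br⁻ is the cathode (higher E°), Sn²⁺/Sn the anode: E°cell = +1.07 − (-0.17) = +1.24 V, n = 2.
Overall: Br₂(l) + Sn(s) → 2 Br⁻(aq) + Sn²⁺(aq)
Q = [Br⁻]^2·[Sn²⁺]; log Q = -2.130.
E = E° − (0.0592/n) log Q = +1.24 − (0.0592/2)(-2.130) = +1.303 V.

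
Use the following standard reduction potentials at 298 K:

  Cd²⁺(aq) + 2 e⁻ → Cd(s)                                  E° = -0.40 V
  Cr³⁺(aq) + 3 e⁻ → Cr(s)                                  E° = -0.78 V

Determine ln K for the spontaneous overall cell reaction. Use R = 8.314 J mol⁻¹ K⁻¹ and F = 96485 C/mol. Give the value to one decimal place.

Cathode: Cd²⁺/Cd; anode: Cr³⁺/Cr. E°cell = (-0.40) − (-0.78) = +0.38 V, with n = 6.
ΔG° = −nFE° = −RT ln K, so ln K = nFE°/(RT) = (6)(96485)(+0.38) / ((8.314)(298)) = 88.791.

88.8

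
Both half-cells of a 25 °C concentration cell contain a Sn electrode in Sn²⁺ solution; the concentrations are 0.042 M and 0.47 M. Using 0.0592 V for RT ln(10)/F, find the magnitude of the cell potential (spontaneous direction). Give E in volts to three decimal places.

For a concentration cell E°cell = 0. The 0.47 M side is the cathode (reduction is favoured where [Sn²⁺] is higher).
With n = 2, E = −(0.0592/2) log([Sn²⁺]ₐₙ/[Sn²⁺]꜀ₐₜ) = −(0.0592/2) log(0.042/0.47) = −(0.0592/2)(-1.049) = +0.031 V.

+0.031 V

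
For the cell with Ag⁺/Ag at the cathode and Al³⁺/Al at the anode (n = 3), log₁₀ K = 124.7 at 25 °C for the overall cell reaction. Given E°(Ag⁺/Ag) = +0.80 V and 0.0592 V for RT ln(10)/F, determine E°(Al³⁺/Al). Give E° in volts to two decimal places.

E°cell = (0.0592/n)·log K = (0.0592/3)(124.7) = +2.461 V.
Since Ag⁺/Ag is the cathode and Al³⁺/Al the anode, E°cell = E°(Ag⁺/Ag) − E°(Al³⁺/Al).
So E°(Al³⁺/Al) = E°(Ag⁺/Ag) − E°cell = (+0.80) − (+2.461) = -1.66 V.

-1.66 V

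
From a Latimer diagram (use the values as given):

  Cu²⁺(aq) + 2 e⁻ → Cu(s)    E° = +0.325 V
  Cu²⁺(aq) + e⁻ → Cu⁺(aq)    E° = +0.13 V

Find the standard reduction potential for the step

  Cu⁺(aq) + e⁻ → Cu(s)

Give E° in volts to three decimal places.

+0.520 V

Sequential free energies add, so n₃E°₃ = n₁E°₁ + n₂E°₂.
With n₃ = 2, and the known step contributing 1×(+0.13) V, the unknown satisfies 1·E° = 2×(+0.325) − 1×(+0.13) = +0.520.
E° = +0.520 / 1 = +0.520 V.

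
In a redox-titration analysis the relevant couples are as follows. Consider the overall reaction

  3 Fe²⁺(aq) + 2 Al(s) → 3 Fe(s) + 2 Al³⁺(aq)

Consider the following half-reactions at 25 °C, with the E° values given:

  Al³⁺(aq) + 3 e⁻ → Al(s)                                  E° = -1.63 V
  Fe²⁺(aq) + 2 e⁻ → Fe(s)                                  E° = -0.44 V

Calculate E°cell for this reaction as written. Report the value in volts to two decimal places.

+1.19 V

The Fe²⁺/Fe couple has the higher reduction potential, so it is the cathode; Al³⁺/Al is oxidised at the anode.
E°cell = E°(cathode) − E°(anode) = (-0.44) − (-1.63) = +1.19 V.
Since E°cell > 0, the reaction is spontaneous under standard conditions.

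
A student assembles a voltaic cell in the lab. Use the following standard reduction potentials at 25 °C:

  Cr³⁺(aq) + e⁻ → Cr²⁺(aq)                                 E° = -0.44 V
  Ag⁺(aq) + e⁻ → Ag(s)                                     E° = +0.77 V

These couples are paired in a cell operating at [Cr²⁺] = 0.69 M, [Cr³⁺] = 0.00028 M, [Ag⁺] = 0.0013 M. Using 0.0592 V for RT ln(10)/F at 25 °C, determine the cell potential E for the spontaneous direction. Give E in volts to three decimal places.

Ag⁺/Ag is the cathode (higher E°), Cr³⁺/Cr²⁺ the anode: E°cell = +0.77 − (-0.44) = +1.21 V, n = 1.
Overall: Ag⁺(aq) + Cr²⁺(aq) → Ag(s) + Cr³⁺(aq)
Q = [Cr³⁺] / ([Ag⁺]·[Cr²⁺]); log Q = -0.506.
E = E° − (0.0592/n) log Q = +1.21 − (0.0592/1)(-0.506) = +1.240 V.

+1.240 V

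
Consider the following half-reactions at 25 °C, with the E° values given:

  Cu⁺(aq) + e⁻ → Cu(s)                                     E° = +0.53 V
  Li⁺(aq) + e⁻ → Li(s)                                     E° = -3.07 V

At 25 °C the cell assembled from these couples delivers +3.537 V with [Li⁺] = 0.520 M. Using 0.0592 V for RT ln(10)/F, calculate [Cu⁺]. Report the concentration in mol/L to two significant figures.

0.045 M

Cu⁺/Cu is the cathode, Li⁺/Li the anode: E°cell = +3.60 V, n = 1.
Overall reaction: Cu⁺(aq) + Li(s) → Cu(s) + Li⁺(aq); Q = [Li⁺]^1/[Cu⁺]^1.
From E = E° − (0.0592/n) log Q: log Q = (E° − E)·n/0.0592 = (+3.60 − (+3.537))·1/0.0592 = 1.0642.
So 1·log[Cu⁺] = 1·log(0.52) − log Q = -0.2840 − (1.0642) = -1.3482; [Cu⁺] = 10^(-1.3482) ≈ 0.045 M.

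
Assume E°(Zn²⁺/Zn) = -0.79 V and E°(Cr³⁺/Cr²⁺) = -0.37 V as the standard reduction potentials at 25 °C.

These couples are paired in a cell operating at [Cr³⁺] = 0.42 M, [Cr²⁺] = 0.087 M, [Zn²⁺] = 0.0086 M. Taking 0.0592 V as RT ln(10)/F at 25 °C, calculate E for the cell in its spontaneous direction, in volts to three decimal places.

+0.522 V

Cr³⁺/Cr²⁺ is the cathode (higher E°), Zn²⁺/Zn the anode: E°cell = -0.37 − (-0.79) = +0.42 V, n = 2.
Overall: 2 Cr³⁺(aq) + Zn(s) → 2 Cr²⁺(aq) + Zn²⁺(aq)
Q = [Cr²⁺]^2·[Zn²⁺] / ([Cr³⁺]^2); log Q = -3.433.
E = E° − (0.0592/n) log Q = +0.42 − (0.0592/2)(-3.433) = +0.522 V.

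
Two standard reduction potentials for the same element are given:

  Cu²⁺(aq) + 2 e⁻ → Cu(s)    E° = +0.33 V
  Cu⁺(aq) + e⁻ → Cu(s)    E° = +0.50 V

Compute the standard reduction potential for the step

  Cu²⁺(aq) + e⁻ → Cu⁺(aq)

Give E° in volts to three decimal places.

+0.160 V

Sequential free energies add, so n₃E°₃ = n₁E°₁ + n₂E°₂.
With n₃ = 2, and the known step contributing 1×(+0.50) V, the unknown satisfies 1·E° = 2×(+0.33) − 1×(+0.50) = +0.160.
E° = +0.160 / 1 = +0.160 V.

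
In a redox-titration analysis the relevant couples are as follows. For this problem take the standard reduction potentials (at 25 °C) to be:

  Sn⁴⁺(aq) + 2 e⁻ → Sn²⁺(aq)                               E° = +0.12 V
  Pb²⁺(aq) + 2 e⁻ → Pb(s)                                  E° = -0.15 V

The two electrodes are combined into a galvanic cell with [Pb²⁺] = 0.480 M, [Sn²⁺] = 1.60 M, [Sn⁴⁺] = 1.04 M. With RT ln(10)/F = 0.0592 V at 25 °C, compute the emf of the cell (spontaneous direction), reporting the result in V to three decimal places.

Sn⁴⁺/Sn²⁺ is the cathode (higher E°), Pb²⁺/Pb the anode: E°cell = +0.12 − (-0.15) = +0.27 V, n = 2.
Overall: Sn⁴⁺(aq) + Pb(s) → Sn²⁺(aq) + Pb²⁺(aq)
Q = [Sn²⁺]·[Pb²⁺] / ([Sn⁴⁺]); log Q = -0.132.
E = E° − (0.0592/n) log Q = +0.27 − (0.0592/2)(-0.132) = +0.274 V.

+0.274 V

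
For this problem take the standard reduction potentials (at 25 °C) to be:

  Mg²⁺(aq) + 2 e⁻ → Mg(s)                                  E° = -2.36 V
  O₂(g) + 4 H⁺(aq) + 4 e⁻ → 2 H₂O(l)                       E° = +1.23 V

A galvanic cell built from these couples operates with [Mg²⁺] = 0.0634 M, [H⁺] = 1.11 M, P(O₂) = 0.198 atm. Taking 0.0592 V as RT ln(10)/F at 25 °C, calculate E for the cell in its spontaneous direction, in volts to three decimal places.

+3.618 V

O₂/H₂O is the cathode (higher E°), Mg²⁺/Mg the anode: E°cell = +1.23 − (-2.36) = +3.59 V, n = 4.
Overall: O₂(g) + 4 H⁺(aq) + 2 Mg(s) → 2 H₂O(l) + 2 Mg²⁺(aq)
Q = [Mg²⁺]^2 / (P(O₂)·[H⁺]^4); log Q = -1.874.
E = E° − (0.0592/n) log Q = +3.59 − (0.0592/4)(-1.874) = +3.618 V.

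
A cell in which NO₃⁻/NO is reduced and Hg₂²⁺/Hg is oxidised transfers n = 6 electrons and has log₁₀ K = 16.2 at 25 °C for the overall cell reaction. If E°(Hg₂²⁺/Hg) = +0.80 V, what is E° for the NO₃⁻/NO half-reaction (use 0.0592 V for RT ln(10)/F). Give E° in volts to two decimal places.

+0.96 V

E°cell = (0.0592/n)·log K = (0.0592/6)(16.2) = +0.160 V.
Since NO₃⁻/NO is the cathode and Hg₂²⁺/Hg the anode, E°cell = E°(NO₃⁻/NO) − E°(Hg₂²⁺/Hg).
So E°(NO₃⁻/NO) = E°cell + E°(Hg₂²⁺/Hg) = +0.160 + (+0.80) = +0.96 V.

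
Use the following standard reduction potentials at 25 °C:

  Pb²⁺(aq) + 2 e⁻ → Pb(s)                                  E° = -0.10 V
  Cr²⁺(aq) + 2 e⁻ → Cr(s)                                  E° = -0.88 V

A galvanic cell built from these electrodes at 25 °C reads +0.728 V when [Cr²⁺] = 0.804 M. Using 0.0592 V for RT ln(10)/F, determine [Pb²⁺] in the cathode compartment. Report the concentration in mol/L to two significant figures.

Pb²⁺/Pb is the cathode, Cr²⁺/Cr the anode: E°cell = +0.78 V, n = 2.
Overall reaction: Pb²⁺(aq) + Cr(s) → Pb(s) + Cr²⁺(aq); Q = [Cr²⁺]^1/[Pb²⁺]^1.
From E = E° − (0.0592/n) log Q: log Q = (E° − E)·n/0.0592 = (+0.78 − (+0.728))·2/0.0592 = 1.7568.
So 1·log[Pb²⁺] = 1·log(0.804) − log Q = -0.0947 − (1.7568) = -1.8515; [Pb²⁺] = 10^(-1.8515) ≈ 0.014 M.

0.014 M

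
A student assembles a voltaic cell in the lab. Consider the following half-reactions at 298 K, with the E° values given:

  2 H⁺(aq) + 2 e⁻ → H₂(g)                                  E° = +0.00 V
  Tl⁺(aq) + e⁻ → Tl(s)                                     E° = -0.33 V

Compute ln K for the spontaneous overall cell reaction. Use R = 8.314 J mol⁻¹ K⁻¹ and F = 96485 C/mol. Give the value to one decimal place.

25.7

Cathode: H⁺/H₂; anode: Tl⁺/Tl. E°cell = (+0.00) − (-0.33) = +0.33 V, with n = 2.
ΔG° = −nFE° = −RT ln K, so ln K = nFE°/(RT) = (2)(96485)(+0.33) / ((8.314)(298)) = 25.703.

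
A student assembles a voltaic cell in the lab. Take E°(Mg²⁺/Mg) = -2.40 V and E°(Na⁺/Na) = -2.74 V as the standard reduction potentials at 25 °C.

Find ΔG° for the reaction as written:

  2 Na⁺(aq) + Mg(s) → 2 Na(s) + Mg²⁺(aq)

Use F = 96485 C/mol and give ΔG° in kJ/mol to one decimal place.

As written, Na⁺/Na is reduced (cathode) and Mg²⁺/Mg is oxidised (anode), so E°cell = (-2.74) − (-2.40) = -0.34 V.
Balancing electrons gives n = 2.
ΔG° = −nFE° = −(2)(96485)(-0.34) = 65,610 J = +65.6 kJ/mol.

+65.6 kJ/mol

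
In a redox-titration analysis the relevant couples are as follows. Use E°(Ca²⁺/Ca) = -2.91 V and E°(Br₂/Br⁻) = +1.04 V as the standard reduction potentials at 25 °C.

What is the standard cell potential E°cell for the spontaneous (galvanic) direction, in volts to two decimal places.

+3.95 V

The Br₂/Br⁻ couple has the higher reduction potential, so it is the cathode; Ca²⁺/Ca is oxidised at the anode.
E°cell = E°(cathode) − E°(anode) = (+1.04) − (-2.91) = +3.95 V.
Since E°cell > 0, the reaction is spontaneous under standard conditions.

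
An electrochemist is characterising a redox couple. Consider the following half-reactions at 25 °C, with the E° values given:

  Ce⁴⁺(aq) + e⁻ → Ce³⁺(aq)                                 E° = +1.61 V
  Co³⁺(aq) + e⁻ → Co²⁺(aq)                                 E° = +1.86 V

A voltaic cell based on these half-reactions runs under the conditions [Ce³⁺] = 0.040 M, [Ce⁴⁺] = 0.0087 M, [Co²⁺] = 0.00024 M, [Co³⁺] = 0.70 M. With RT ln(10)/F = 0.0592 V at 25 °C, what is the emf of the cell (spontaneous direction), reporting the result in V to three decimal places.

Co³⁺/Co²⁺ is the cathode (higher E°), Ce⁴⁺/Ce³⁺ the anode: E°cell = +1.86 − (+1.61) = +0.25 V, n = 1.
Overall: Co³⁺(aq) + Ce³⁺(aq) → Co²⁺(aq) + Ce⁴⁺(aq)
Q = [Co²⁺]·[Ce⁴⁺] / ([Co³⁺]·[Ce³⁺]); log Q = -4.127.
E = E° − (0.0592/n) log Q = +0.25 − (0.0592/1)(-4.127) = +0.494 V.

+0.494 V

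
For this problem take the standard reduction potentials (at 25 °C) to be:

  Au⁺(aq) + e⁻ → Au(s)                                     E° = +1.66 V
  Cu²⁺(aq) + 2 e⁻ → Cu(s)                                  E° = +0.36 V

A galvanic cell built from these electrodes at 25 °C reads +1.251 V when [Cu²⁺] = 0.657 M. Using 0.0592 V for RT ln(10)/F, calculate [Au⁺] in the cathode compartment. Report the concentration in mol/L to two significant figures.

0.12 M

Au⁺/Au is the cathode, Cu²⁺/Cu the anode: E°cell = +1.30 V, n = 2.
Overall reaction: 2 Au⁺(aq) + Cu(s) → 2 Au(s) + Cu²⁺(aq); Q = [Cu²⁺]^1/[Au⁺]^2.
From E = E° − (0.0592/n) log Q: log Q = (E° − E)·n/0.0592 = (+1.30 − (+1.251))·2/0.0592 = 1.6554.
So 2·log[Au⁺] = 1·log(0.657) − log Q = -0.1824 − (1.6554) = -1.8378; log[Au⁺] = -1.8378 / 2 = -0.9189; [Au⁺] = 10^(-0.9189) ≈ 0.12 M.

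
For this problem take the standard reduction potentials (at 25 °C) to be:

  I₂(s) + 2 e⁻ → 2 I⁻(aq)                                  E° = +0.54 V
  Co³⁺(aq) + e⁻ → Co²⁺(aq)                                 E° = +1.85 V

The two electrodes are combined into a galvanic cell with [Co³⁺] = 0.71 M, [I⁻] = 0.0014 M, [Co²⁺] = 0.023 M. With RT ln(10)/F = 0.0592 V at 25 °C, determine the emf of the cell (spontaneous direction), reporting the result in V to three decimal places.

+1.229 V

Co³⁺/Co²⁺ is the cathode (higher E°), I₂/I⁻ the anode: E°cell = +1.85 − (+0.54) = +1.31 V, n = 2.
Overall: 2 Co³⁺(aq) + 2 I⁻(aq) → 2 Co²⁺(aq) + I₂(s)
Q = [Co²⁺]^2 / ([Co³⁺]^2·[I⁻]^2); log Q = 2.729.
E = E° − (0.0592/n) log Q = +1.31 − (0.0592/2)(2.729) = +1.229 V.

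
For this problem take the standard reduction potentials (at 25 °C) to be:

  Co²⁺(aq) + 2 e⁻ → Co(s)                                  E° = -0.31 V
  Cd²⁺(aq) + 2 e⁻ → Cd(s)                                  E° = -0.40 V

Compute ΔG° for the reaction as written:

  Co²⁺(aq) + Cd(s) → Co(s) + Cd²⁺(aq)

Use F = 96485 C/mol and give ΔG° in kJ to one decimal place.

-17.4 kJ

As written, Co²⁺/Co is reduced (cathode) and Cd²⁺/Cd is oxidised (anode), so E°cell = (-0.31) − (-0.40) = +0.09 V.
Balancing electrons gives n = 2.
ΔG° = −nFE° = −(2)(96485)(+0.09) = -17,367 J = -17.4 kJ.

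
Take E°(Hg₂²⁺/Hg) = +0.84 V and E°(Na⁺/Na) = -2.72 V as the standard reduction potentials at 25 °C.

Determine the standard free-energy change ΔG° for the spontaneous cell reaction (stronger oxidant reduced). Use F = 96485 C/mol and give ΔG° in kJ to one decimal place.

Hg₂²⁺/Hg (E° = +0.84 V) is the cathode; Na⁺/Na (E° = -2.72 V) is the anode, so E°cell = +3.56 V.
Balancing electrons gives n = 2 (lcm of 2 and 1).
ΔG° = −nFE° = −(2)(96485)(+3.56) = -686,973 J = -687.0 kJ.

-687.0 kJ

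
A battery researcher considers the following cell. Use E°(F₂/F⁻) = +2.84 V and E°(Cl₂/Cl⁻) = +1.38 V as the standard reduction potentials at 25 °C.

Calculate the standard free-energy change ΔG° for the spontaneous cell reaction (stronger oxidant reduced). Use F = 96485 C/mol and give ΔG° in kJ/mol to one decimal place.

F₂/F⁻ (E° = +2.84 V) is the cathode; Cl₂/Cl⁻ (E° = +1.38 V) is the anode, so E°cell = +1.46 V.
Balancing electrons gives n = 2 (lcm of 2 and 2).
ΔG° = −nFE° = −(2)(96485)(+1.46) = -281,736 J = -281.7 kJ/mol.

-281.7 kJ/mol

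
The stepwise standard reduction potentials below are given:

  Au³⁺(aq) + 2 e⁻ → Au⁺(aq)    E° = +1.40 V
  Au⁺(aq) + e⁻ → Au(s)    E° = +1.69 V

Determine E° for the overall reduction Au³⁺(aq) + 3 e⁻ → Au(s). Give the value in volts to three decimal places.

Adding the free-energy changes (−nFE°) of the two steps gives −n₃FE°₃ = −n₁FE°₁ − n₂FE°₂.
E°₃ = (2×+1.40 + 1×+1.69) / 3 = (+4.490) / 3 = +1.497 V.

+1.497 V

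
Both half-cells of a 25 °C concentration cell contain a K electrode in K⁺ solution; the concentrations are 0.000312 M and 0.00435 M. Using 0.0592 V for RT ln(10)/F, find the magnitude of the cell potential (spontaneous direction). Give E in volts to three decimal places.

+0.068 V

For a concentration cell E°cell = 0. The 0.00435 M side is the cathode (reduction is favoured where [K⁺] is higher).
With n = 1, E = −(0.0592/1) log([K⁺]ₐₙ/[K⁺]꜀ₐₜ) = −(0.0592/1) log(0.000312/0.00435) = −(0.0592/1)(-1.144) = +0.068 V.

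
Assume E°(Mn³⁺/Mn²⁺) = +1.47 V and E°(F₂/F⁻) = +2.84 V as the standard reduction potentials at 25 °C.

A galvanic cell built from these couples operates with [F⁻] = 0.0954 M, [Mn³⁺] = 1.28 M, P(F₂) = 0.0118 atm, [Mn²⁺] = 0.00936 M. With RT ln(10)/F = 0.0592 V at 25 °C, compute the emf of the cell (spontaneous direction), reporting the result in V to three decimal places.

+1.247 V

F₂/F⁻ is the cathode (higher E°), Mn³⁺/Mn²⁺ the anode: E°cell = +2.84 − (+1.47) = +1.37 V, n = 2.
Overall: F₂(g) + 2 Mn²⁺(aq) → 2 F⁻(aq) + 2 Mn³⁺(aq)
Q = [F⁻]^2·[Mn³⁺]^2 / (P(F₂)·[Mn²⁺]^2); log Q = 4.159.
E = E° − (0.0592/n) log Q = +1.37 − (0.0592/2)(4.159) = +1.247 V.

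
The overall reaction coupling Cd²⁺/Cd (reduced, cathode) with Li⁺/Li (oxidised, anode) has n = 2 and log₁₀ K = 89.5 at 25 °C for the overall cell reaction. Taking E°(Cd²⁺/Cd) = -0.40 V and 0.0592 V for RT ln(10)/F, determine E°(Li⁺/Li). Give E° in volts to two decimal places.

E°cell = (0.0592/n)·log K = (0.0592/2)(89.5) = +2.649 V.
Since Cd²⁺/Cd is the cathode and Li⁺/Li the anode, E°cell = E°(Cd²⁺/Cd) − E°(Li⁺/Li).
So E°(Li⁺/Li) = E°(Cd²⁺/Cd) − E°cell = (-0.40) − (+2.649) = -3.05 V.

-3.05 V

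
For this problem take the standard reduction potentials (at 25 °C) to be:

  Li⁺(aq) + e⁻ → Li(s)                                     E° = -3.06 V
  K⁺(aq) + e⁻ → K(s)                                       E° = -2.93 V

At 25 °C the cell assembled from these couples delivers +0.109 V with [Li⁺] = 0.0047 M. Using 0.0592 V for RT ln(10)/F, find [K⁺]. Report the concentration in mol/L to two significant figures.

K⁺/K is the cathode, Li⁺/Li the anode: E°cell = +0.13 V, n = 1.
Overall reaction: K⁺(aq) + Li(s) → K(s) + Li⁺(aq); Q = [Li⁺]^1/[K⁺]^1.
From E = E° − (0.0592/n) log Q: log Q = (E° − E)·n/0.0592 = (+0.13 − (+0.109))·1/0.0592 = 0.3547.
So 1·log[K⁺] = 1·log(0.0047) − log Q = -2.3279 − (0.3547) = -2.6826; [K⁺] = 10^(-2.6826) ≈ 0.0021 M.

0.0021 M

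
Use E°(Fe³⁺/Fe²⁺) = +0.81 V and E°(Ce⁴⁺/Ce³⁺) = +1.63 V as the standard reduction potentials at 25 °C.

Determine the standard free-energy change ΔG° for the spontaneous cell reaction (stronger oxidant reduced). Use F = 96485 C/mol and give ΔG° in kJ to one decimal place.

Ce⁴⁺/Ce³⁺ (E° = +1.63 V) is the cathode; Fe³⁺/Fe²⁺ (E° = +0.81 V) is the anode, so E°cell = +0.82 V.
Balancing electrons gives n = 1 (lcm of 1 and 1).
ΔG° = −nFE° = −(1)(96485)(+0.82) = -79,118 J = -79.1 kJ.

-79.1 kJ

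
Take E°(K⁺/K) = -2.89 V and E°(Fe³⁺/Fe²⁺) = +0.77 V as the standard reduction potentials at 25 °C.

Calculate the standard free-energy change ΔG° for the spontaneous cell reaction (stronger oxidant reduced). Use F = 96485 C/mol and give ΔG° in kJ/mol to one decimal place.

Fe³⁺/Fe²⁺ (E° = +0.77 V) is the cathode; K⁺/K (E° = -2.89 V) is the anode, so E°cell = +3.66 V.
Balancing electrons gives n = 1 (lcm of 1 and 1).
ΔG° = −nFE° = −(1)(96485)(+3.66) = -353,135 J = -353.1 kJ/mol.

-353.1 kJ/mol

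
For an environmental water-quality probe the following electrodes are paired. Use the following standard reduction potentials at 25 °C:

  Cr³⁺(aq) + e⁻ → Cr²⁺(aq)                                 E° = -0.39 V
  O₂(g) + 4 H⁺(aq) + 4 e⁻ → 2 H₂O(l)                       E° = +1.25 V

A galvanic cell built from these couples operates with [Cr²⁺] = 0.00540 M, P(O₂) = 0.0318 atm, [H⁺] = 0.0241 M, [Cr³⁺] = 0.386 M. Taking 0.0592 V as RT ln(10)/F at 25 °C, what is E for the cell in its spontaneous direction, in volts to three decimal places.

O₂/H₂O is the cathode (higher E°), Cr³⁺/Cr²⁺ the anode: E°cell = +1.25 − (-0.39) = +1.64 V, n = 4.
Overall: O₂(g) + 4 H⁺(aq) + 4 Cr²⁺(aq) → 2 H₂O(l) + 4 Cr³⁺(aq)
Q = [Cr³⁺]^4 / (P(O₂)·[H⁺]^4·[Cr²⁺]^4); log Q = 15.386.
E = E° − (0.0592/n) log Q = +1.64 − (0.0592/4)(15.386) = +1.412 V.

+1.412 V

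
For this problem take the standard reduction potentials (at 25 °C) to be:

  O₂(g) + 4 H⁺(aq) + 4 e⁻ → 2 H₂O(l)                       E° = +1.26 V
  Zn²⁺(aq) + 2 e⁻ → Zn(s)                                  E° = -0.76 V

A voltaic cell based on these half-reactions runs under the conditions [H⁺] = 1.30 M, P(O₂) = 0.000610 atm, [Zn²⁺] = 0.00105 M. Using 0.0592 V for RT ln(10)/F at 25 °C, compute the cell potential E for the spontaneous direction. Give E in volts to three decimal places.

O₂/H₂O is the cathode (higher E°), Zn²⁺/Zn the anode: E°cell = +1.26 − (-0.76) = +2.02 V, n = 4.
Overall: O₂(g) + 4 H⁺(aq) + 2 Zn(s) → 2 H₂O(l) + 2 Zn²⁺(aq)
Q = [Zn²⁺]^2 / (P(O₂)·[H⁺]^4); log Q = -3.199.
E = E° − (0.0592/n) log Q = +2.02 − (0.0592/4)(-3.199) = +2.067 V.

+2.067 V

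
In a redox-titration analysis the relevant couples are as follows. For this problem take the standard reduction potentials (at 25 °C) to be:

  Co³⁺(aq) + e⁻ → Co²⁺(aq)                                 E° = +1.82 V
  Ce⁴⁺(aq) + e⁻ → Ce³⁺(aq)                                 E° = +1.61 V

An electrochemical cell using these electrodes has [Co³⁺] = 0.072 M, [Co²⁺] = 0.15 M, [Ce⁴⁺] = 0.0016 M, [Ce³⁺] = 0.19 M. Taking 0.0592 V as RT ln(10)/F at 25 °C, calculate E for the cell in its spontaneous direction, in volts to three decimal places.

+0.314 V

Co³⁺/Co²⁺ is the cathode (higher E°), Ce⁴⁺/Ce³⁺ the anode: E°cell = +1.82 − (+1.61) = +0.21 V, n = 1.
Overall: Co³⁺(aq) + Ce³⁺(aq) → Co²⁺(aq) + Ce⁴⁺(aq)
Q = [Co²⁺]·[Ce⁴⁺] / ([Co³⁺]·[Ce³⁺]); log Q = -1.756.
E = E° − (0.0592/n) log Q = +0.21 − (0.0592/1)(-1.756) = +0.314 V.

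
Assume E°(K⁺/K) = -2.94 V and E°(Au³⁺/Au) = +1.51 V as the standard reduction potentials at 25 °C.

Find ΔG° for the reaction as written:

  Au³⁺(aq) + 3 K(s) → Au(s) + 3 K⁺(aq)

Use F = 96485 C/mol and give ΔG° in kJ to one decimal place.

-1288.1 kJ

As written, Au³⁺/Au is reduced (cathode) and K⁺/K is oxidised (anode), so E°cell = (+1.51) − (-2.94) = +4.45 V.
Balancing electrons gives n = 3.
ΔG° = −nFE° = −(3)(96485)(+4.45) = -1,288,075 J = -1288.1 kJ.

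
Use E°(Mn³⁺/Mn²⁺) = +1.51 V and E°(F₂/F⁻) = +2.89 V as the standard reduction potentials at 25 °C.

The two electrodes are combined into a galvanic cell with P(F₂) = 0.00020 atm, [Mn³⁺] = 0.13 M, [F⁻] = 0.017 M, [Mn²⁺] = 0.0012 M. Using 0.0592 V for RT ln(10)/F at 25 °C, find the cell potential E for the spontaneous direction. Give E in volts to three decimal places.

+1.255 V

F₂/F⁻ is the cathode (higher E°), Mn³⁺/Mn²⁺ the anode: E°cell = +2.89 − (+1.51) = +1.38 V, n = 2.
Overall: F₂(g) + 2 Mn²⁺(aq) → 2 F⁻(aq) + 2 Mn³⁺(aq)
Q = [F⁻]^2·[Mn³⁺]^2 / (P(F₂)·[Mn²⁺]^2); log Q = 4.229.
E = E° − (0.0592/n) log Q = +1.38 − (0.0592/2)(4.229) = +1.255 V.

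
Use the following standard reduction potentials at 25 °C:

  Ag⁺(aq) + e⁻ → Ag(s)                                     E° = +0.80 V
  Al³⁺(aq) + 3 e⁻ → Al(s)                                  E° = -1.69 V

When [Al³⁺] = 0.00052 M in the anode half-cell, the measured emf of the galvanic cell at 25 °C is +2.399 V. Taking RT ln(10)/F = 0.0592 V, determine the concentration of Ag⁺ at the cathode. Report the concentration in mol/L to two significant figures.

0.0023 M

Ag⁺/Ag is the cathode, Al³⁺/Al the anode: E°cell = +2.49 V, n = 3.
Overall reaction: 3 Ag⁺(aq) + Al(s) → 3 Ag(s) + Al³⁺(aq); Q = [Al³⁺]^1/[Ag⁺]^3.
From E = E° − (0.0592/n) log Q: log Q = (E° − E)·n/0.0592 = (+2.49 − (+2.399))·3/0.0592 = 4.6115.
So 3·log[Ag⁺] = 1·log(0.00052) − log Q = -3.2840 − (4.6115) = -7.8955; log[Ag⁺] = -7.8955 / 3 = -2.6318; [Ag⁺] = 10^(-2.6318) ≈ 0.0023 M.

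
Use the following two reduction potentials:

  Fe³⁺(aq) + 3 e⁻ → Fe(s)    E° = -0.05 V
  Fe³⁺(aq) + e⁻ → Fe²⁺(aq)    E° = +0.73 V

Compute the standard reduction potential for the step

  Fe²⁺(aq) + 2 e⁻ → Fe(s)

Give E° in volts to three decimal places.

Sequential free energies add, so n₃E°₃ = n₁E°₁ + n₂E°₂.
With n₃ = 3, and the known step contributing 1×(+0.73) V, the unknown satisfies 2·E° = 3×(-0.05) − 1×(+0.73) = -0.880.
E° = -0.880 / 2 = -0.440 V.

-0.440 V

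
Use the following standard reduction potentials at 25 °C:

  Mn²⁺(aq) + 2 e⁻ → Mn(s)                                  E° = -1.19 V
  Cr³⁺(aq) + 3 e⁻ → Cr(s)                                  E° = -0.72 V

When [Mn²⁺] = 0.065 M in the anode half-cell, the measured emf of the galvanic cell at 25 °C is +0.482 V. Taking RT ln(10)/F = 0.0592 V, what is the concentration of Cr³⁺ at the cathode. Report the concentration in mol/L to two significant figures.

0.067 M

Cr³⁺/Cr is the cathode, Mn²⁺/Mn the anode: E°cell = +0.47 V, n = 6.
Overall reaction: 2 Cr³⁺(aq) + 3 Mn(s) → 2 Cr(s) + 3 Mn²⁺(aq); Q = [Mn²⁺]^3/[Cr³⁺]^2.
From E = E° − (0.0592/n) log Q: log Q = (E° − E)·n/0.0592 = (+0.47 − (+0.482))·6/0.0592 = -1.2162.
So 2·log[Cr³⁺] = 3·log(0.065) − log Q = -3.5613 − (-1.2162) = -2.3451; log[Cr³⁺] = -2.3451 / 2 = -1.1725; [Cr³⁺] = 10^(-1.1725) ≈ 0.067 M.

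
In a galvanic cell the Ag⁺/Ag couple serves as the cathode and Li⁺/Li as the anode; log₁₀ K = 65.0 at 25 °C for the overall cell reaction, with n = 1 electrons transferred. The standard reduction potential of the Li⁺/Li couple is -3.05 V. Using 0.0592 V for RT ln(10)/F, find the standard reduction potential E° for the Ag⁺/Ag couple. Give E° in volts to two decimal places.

+0.80 V

E°cell = (0.0592/n)·log K = (0.0592/1)(65.0) = +3.848 V.
Since Ag⁺/Ag is the cathode and Li⁺/Li the anode, E°cell = E°(Ag⁺/Ag) − E°(Li⁺/Li).
So E°(Ag⁺/Ag) = E°cell + E°(Li⁺/Li) = +3.848 + (-3.05) = +0.80 V.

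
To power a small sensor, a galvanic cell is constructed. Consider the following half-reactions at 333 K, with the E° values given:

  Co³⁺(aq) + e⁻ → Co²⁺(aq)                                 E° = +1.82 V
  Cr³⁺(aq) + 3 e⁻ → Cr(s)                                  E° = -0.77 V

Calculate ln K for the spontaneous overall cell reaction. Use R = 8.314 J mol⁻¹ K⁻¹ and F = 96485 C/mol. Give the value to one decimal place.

Cathode: Co³⁺/Co²⁺; anode: Cr³⁺/Cr. E°cell = (+1.82) − (-0.77) = +2.59 V, with n = 3.
ΔG° = −nFE° = −RT ln K, so ln K = nFE°/(RT) = (3)(96485)(+2.59) / ((8.314)(333)) = 270.786.

270.8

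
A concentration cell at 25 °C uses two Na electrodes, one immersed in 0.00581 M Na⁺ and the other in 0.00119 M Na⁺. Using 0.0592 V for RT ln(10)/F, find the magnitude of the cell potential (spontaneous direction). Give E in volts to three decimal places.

+0.041 V

For a concentration cell E°cell = 0. The 0.00581 M side is the cathode (reduction is favoured where [Na⁺] is higher).
With n = 1, E = −(0.0592/1) log([Na⁺]ₐₙ/[Na⁺]꜀ₐₜ) = −(0.0592/1) log(0.00119/0.00581) = −(0.0592/1)(-0.689) = +0.041 V.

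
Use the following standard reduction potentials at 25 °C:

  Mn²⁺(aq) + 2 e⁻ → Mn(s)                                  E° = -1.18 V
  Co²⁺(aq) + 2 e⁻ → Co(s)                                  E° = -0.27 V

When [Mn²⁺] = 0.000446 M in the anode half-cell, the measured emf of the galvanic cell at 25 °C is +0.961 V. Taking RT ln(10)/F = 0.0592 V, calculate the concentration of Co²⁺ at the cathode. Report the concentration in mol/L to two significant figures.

Co²⁺/Co is the cathode, Mn²⁺/Mn the anode: E°cell = +0.91 V, n = 2.
Overall reaction: Co²⁺(aq) + Mn(s) → Co(s) + Mn²⁺(aq); Q = [Mn²⁺]^1/[Co²⁺]^1.
From E = E° − (0.0592/n) log Q: log Q = (E° − E)·n/0.0592 = (+0.91 − (+0.961))·2/0.0592 = -1.7230.
So 1·log[Co²⁺] = 1·log(0.000446) − log Q = -3.3507 − (-1.7230) = -1.6277; [Co²⁺] = 10^(-1.6277) ≈ 0.024 M.

0.024 M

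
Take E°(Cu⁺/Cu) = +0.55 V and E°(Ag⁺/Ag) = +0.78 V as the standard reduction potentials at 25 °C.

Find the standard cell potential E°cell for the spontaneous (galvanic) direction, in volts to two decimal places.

The Ag⁺/Ag couple has the higher reduction potential, so it is the cathode; Cu⁺/Cu is oxidised at the anode.
E°cell = E°(cathode) − E°(anode) = (+0.78) − (+0.55) = +0.23 V.
Since E°cell > 0, the reaction is spontaneous under standard conditions.

+0.23 V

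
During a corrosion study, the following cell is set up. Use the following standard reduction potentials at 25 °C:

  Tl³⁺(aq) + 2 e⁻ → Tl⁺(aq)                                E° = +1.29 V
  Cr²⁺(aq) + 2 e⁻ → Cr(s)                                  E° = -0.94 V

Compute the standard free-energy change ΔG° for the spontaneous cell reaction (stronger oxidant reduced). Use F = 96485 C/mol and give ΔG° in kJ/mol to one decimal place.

-430.3 kJ/mol

Tl³⁺/Tl⁺ (E° = +1.29 V) is the cathode; Cr²⁺/Cr (E° = -0.94 V) is the anode, so E°cell = +2.23 V.
Balancing electrons gives n = 2 (lcm of 2 and 2).
ΔG° = −nFE° = −(2)(96485)(+2.23) = -430,323 J = -430.3 kJ/mol.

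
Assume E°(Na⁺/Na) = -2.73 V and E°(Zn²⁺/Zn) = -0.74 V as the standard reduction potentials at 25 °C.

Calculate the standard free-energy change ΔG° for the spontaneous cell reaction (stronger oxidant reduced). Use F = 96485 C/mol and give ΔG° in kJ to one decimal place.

-384.0 kJ

Zn²⁺/Zn (E° = -0.74 V) is the cathode; Na⁺/Na (E° = -2.73 V) is the anode, so E°cell = +1.99 V.
Balancing electrons gives n = 2 (lcm of 2 and 1).
ΔG° = −nFE° = −(2)(96485)(+1.99) = -384,010 J = -384.0 kJ.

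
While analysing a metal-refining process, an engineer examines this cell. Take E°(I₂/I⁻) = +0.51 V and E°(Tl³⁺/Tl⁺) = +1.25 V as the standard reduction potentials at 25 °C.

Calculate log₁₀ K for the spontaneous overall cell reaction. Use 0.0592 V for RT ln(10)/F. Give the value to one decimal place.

25.0

Cathode: Tl³⁺/Tl⁺; anode: I₂/I⁻. E°cell = +0.74 V, n = 2.
log K = nE°cell / 0.0592 = (2)(+0.74) / 0.0592 = 25.0.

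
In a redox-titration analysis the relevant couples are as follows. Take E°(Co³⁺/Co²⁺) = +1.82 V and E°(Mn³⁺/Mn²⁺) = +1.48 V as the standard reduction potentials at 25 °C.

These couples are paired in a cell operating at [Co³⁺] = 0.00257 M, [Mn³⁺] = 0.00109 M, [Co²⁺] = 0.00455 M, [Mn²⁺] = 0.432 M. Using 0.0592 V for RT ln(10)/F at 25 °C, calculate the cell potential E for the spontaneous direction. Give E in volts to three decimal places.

Co³⁺/Co²⁺ is the cathode (higher E°), Mn³⁺/Mn²⁺ the anode: E°cell = +1.82 − (+1.48) = +0.34 V, n = 1.
Overall: Co³⁺(aq) + Mn²⁺(aq) → Co²⁺(aq) + Mn³⁺(aq)
Q = [Co²⁺]·[Mn³⁺] / ([Co³⁺]·[Mn²⁺]); log Q = -2.350.
E = E° − (0.0592/n) log Q = +0.34 − (0.0592/1)(-2.350) = +0.479 V.

+0.479 V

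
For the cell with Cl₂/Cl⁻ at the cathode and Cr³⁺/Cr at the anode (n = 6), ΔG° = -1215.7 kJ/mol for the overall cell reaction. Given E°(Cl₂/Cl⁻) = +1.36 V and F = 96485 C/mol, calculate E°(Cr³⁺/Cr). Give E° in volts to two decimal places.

-0.74 V

E°cell = −ΔG°/(nF) = −(-1215.7×10³)/((6)(96485)) = +2.100 V.
Since Cl₂/Cl⁻ is the cathode and Cr³⁺/Cr the anode, E°cell = E°(Cl₂/Cl⁻) − E°(Cr³⁺/Cr).
So E°(Cr³⁺/Cr) = E°(Cl₂/Cl⁻) − E°cell = (+1.36) − (+2.100) = -0.74 V.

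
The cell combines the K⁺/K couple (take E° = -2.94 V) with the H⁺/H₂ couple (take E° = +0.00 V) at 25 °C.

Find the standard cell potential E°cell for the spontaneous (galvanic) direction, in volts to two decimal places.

The H⁺/H₂ couple has the higher reduction potential, so it is the cathode; K⁺/K is oxidised at the anode.
E°cell = E°(cathode) − E°(anode) = (+0.00) − (-2.94) = +2.94 V.
Since E°cell > 0, the reaction is spontaneous under standard conditions.

+2.94 V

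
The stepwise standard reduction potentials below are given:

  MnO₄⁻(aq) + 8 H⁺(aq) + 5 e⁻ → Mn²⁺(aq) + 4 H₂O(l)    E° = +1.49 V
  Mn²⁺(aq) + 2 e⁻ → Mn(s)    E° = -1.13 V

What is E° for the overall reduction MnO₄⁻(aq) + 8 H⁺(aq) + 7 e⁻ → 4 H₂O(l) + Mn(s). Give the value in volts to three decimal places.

Since ΔG° = −nFE° is additive over sequential reductions, n₃E°₃ = n₁E°₁ + n₂E°₂.
E°₃ = (5×+1.49 + 2×-1.13) / 7 = (+5.190) / 7 = +0.741 V.
Simply averaging or adding the two E° values would be wrong; the electron-weighted sum is required.

+0.741 V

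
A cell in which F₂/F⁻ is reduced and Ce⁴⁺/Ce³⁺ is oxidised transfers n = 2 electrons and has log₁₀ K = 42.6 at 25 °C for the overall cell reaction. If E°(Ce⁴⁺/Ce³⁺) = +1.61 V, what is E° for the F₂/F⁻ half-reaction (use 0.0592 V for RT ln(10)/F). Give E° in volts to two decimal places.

+2.87 V

E°cell = (0.0592/n)·log K = (0.0592/2)(42.6) = +1.261 V.
Since F₂/F⁻ is the cathode and Ce⁴⁺/Ce³⁺ the anode, E°cell = E°(F₂/F⁻) − E°(Ce⁴⁺/Ce³⁺).
So E°(F₂/F⁻) = E°cell + E°(Ce⁴⁺/Ce³⁺) = +1.261 + (+1.61) = +2.87 V.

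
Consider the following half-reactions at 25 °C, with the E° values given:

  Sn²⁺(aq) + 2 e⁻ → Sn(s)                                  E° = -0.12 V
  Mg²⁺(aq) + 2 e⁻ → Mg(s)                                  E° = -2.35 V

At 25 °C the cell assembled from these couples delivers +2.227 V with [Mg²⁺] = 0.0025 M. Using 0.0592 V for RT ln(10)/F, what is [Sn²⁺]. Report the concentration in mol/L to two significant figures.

0.0020 M

Sn²⁺/Sn is the cathode, Mg²⁺/Mg the anode: E°cell = +2.23 V, n = 2.
Overall reaction: Sn²⁺(aq) + Mg(s) → Sn(s) + Mg²⁺(aq); Q = [Mg²⁺]^1/[Sn²⁺]^1.
From E = E° − (0.0592/n) log Q: log Q = (E° − E)·n/0.0592 = (+2.23 − (+2.227))·2/0.0592 = 0.1014.
So 1·log[Sn²⁺] = 1·log(0.0025) − log Q = -2.6021 − (0.1014) = -2.7035; [Sn²⁺] = 10^(-2.7035) ≈ 0.0020 M.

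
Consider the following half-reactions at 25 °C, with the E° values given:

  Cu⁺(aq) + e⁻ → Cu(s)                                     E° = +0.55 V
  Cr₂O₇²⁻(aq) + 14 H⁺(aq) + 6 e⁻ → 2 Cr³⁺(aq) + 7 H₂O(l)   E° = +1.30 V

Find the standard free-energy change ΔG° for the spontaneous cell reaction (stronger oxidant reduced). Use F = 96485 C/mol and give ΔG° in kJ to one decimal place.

Cr₂O₇²⁻/Cr³⁺ (E° = +1.30 V) is the cathode; Cu⁺/Cu (E° = +0.55 V) is the anode, so E°cell = +0.75 V.
Balancing electrons gives n = 6 (lcm of 6 and 1).
ΔG° = −nFE° = −(6)(96485)(+0.75) = -434,182 J = -434.2 kJ.

-434.2 kJ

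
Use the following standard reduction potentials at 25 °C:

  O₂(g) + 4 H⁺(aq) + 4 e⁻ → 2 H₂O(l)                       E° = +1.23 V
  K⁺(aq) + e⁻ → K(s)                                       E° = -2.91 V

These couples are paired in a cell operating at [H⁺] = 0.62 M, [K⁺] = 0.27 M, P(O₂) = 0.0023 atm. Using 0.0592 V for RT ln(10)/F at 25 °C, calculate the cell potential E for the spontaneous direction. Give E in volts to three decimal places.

+4.122 V

O₂/H₂O is the cathode (higher E°), K⁺/K the anode: E°cell = +1.23 − (-2.91) = +4.14 V, n = 4.
Overall: O₂(g) + 4 H⁺(aq) + 4 K(s) → 2 H₂O(l) + 4 K⁺(aq)
Q = [K⁺]^4 / (P(O₂)·[H⁺]^4); log Q = 1.194.
E = E° − (0.0592/n) log Q = +4.14 − (0.0592/4)(1.194) = +4.122 V.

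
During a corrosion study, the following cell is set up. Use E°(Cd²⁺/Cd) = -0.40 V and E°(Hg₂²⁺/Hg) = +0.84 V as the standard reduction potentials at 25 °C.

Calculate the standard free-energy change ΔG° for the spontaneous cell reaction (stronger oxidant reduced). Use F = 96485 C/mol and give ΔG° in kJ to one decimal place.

-239.3 kJ

Hg₂²⁺/Hg (E° = +0.84 V) is the cathode; Cd²⁺/Cd (E° = -0.40 V) is the anode, so E°cell = +1.24 V.
Balancing electrons gives n = 2 (lcm of 2 and 2).
ΔG° = −nFE° = −(2)(96485)(+1.24) = -239,283 J = -239.3 kJ.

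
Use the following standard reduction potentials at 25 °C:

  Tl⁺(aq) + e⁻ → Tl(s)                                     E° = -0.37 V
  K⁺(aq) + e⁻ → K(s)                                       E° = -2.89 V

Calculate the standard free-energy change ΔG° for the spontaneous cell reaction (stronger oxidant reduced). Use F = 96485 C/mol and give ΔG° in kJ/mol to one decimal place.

Tl⁺/Tl (E° = -0.37 V) is the cathode; K⁺/K (E° = -2.89 V) is the anode, so E°cell = +2.52 V.
Balancing electrons gives n = 1 (lcm of 1 and 1).
ΔG° = −nFE° = −(1)(96485)(+2.52) = -243,142 J = -243.1 kJ/mol.

-243.1 kJ/mol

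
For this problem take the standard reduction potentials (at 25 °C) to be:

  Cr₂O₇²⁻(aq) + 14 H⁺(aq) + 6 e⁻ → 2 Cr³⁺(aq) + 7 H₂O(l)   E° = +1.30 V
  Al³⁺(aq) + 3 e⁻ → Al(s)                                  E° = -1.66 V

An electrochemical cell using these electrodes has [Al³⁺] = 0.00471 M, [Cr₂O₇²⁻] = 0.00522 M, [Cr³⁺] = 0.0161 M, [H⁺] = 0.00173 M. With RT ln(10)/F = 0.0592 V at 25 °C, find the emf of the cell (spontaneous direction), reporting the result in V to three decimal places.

Cr₂O₇²⁻/Cr³⁺ is the cathode (higher E°), Al³⁺/Al the anode: E°cell = +1.30 − (-1.66) = +2.96 V, n = 6.
Overall: Cr₂O₇²⁻(aq) + 14 H⁺(aq) + 2 Al(s) → 2 Cr³⁺(aq) + 7 H₂O(l) + 2 Al³⁺(aq)
Q = [Cr³⁺]^2·[Al³⁺]^2 / ([Cr₂O₇²⁻]·[H⁺]^14); log Q = 32.709.
E = E° − (0.0592/n) log Q = +2.96 − (0.0592/6)(32.709) = +2.637 V.

+2.637 V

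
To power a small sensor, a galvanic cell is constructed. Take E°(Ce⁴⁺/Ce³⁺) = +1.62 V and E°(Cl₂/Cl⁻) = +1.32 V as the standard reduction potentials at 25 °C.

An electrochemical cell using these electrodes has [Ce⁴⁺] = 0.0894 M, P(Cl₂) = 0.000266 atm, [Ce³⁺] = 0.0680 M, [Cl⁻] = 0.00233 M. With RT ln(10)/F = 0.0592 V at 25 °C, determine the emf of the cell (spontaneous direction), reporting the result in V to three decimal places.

+0.257 V

Ce⁴⁺/Ce³⁺ is the cathode (higher E°), Cl₂/Cl⁻ the anode: E°cell = +1.62 − (+1.32) = +0.30 V, n = 2.
Overall: 2 Ce⁴⁺(aq) + 2 Cl⁻(aq) → 2 Ce³⁺(aq) + Cl₂(g)
Q = [Ce³⁺]^2·P(Cl₂) / ([Ce⁴⁺]^2·[Cl⁻]^2); log Q = 1.453.
E = E° − (0.0592/n) log Q = +0.30 − (0.0592/2)(1.453) = +0.257 V.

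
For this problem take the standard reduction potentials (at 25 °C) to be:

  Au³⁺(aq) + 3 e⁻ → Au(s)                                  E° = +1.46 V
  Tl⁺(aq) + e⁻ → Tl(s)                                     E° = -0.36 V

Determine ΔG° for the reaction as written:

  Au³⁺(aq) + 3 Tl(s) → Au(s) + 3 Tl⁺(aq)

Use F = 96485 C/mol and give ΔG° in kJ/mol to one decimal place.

As written, Au³⁺/Au is reduced (cathode) and Tl⁺/Tl is oxidised (anode), so E°cell = (+1.46) − (-0.36) = +1.82 V.
Balancing electrons gives n = 3.
ΔG° = −nFE° = −(3)(96485)(+1.82) = -526,808 J = -526.8 kJ/mol.

-526.8 kJ/mol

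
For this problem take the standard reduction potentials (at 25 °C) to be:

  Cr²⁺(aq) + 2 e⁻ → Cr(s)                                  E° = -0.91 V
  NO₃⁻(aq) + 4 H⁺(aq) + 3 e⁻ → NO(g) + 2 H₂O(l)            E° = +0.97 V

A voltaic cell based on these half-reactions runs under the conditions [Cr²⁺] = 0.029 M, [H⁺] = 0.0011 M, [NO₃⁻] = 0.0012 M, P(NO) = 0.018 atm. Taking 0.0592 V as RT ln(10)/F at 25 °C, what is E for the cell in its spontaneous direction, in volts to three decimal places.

+1.669 V

NO₃⁻/NO is the cathode (higher E°), Cr²⁺/Cr the anode: E°cell = +0.97 − (-0.91) = +1.88 V, n = 6.
Overall: 2 NO₃⁻(aq) + 8 H⁺(aq) + 3 Cr(s) → 2 NO(g) + 4 H₂O(l) + 3 Cr²⁺(aq)
Q = P(NO)^2·[Cr²⁺]^3 / ([NO₃⁻]^2·[H⁺]^8); log Q = 21.408.
E = E° − (0.0592/n) log Q = +1.88 − (0.0592/6)(21.408) = +1.669 V.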